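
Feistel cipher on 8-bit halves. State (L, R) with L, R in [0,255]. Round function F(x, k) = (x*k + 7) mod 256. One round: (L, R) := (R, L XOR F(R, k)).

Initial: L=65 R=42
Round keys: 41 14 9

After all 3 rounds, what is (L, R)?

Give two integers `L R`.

Answer: 45 28

Derivation:
Round 1 (k=41): L=42 R=128
Round 2 (k=14): L=128 R=45
Round 3 (k=9): L=45 R=28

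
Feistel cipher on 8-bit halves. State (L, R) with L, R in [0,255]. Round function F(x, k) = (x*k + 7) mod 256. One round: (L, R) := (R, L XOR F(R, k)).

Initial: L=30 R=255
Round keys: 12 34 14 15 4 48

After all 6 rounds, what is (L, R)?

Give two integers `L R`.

Round 1 (k=12): L=255 R=229
Round 2 (k=34): L=229 R=142
Round 3 (k=14): L=142 R=46
Round 4 (k=15): L=46 R=55
Round 5 (k=4): L=55 R=205
Round 6 (k=48): L=205 R=64

Answer: 205 64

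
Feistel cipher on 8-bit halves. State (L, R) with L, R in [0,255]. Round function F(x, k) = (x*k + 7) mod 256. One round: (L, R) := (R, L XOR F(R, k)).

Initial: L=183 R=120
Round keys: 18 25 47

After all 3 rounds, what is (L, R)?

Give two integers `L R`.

Round 1 (k=18): L=120 R=192
Round 2 (k=25): L=192 R=191
Round 3 (k=47): L=191 R=216

Answer: 191 216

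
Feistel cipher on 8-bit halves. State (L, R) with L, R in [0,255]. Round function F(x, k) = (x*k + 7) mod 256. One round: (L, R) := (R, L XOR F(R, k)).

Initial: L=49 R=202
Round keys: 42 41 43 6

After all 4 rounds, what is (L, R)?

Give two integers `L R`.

Answer: 42 248

Derivation:
Round 1 (k=42): L=202 R=26
Round 2 (k=41): L=26 R=251
Round 3 (k=43): L=251 R=42
Round 4 (k=6): L=42 R=248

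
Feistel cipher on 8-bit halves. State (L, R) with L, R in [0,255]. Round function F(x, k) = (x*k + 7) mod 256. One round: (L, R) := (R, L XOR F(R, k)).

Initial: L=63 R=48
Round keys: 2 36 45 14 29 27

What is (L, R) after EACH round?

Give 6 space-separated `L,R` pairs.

Round 1 (k=2): L=48 R=88
Round 2 (k=36): L=88 R=87
Round 3 (k=45): L=87 R=10
Round 4 (k=14): L=10 R=196
Round 5 (k=29): L=196 R=49
Round 6 (k=27): L=49 R=246

Answer: 48,88 88,87 87,10 10,196 196,49 49,246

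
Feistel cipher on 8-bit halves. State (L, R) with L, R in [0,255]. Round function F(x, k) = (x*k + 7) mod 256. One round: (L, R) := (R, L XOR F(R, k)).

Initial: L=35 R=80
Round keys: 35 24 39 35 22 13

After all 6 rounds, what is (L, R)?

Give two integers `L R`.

Round 1 (k=35): L=80 R=212
Round 2 (k=24): L=212 R=183
Round 3 (k=39): L=183 R=60
Round 4 (k=35): L=60 R=140
Round 5 (k=22): L=140 R=51
Round 6 (k=13): L=51 R=18

Answer: 51 18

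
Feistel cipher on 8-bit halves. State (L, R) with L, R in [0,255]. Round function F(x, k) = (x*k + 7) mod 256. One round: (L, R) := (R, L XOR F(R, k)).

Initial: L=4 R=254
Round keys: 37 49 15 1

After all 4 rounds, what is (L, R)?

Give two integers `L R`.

Round 1 (k=37): L=254 R=185
Round 2 (k=49): L=185 R=142
Round 3 (k=15): L=142 R=224
Round 4 (k=1): L=224 R=105

Answer: 224 105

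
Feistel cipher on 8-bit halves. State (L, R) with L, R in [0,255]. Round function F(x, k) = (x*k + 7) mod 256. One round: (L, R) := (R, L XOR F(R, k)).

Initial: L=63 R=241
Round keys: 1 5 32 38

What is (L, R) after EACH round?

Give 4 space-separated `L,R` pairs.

Answer: 241,199 199,27 27,160 160,220

Derivation:
Round 1 (k=1): L=241 R=199
Round 2 (k=5): L=199 R=27
Round 3 (k=32): L=27 R=160
Round 4 (k=38): L=160 R=220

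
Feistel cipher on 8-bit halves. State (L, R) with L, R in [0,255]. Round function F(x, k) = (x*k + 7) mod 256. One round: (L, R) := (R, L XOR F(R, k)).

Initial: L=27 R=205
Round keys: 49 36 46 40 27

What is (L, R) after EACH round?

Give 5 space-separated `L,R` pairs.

Round 1 (k=49): L=205 R=95
Round 2 (k=36): L=95 R=174
Round 3 (k=46): L=174 R=20
Round 4 (k=40): L=20 R=137
Round 5 (k=27): L=137 R=110

Answer: 205,95 95,174 174,20 20,137 137,110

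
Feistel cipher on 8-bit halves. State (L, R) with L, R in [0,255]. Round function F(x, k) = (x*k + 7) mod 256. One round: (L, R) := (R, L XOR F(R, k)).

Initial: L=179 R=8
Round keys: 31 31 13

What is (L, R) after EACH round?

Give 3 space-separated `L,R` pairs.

Answer: 8,76 76,51 51,210

Derivation:
Round 1 (k=31): L=8 R=76
Round 2 (k=31): L=76 R=51
Round 3 (k=13): L=51 R=210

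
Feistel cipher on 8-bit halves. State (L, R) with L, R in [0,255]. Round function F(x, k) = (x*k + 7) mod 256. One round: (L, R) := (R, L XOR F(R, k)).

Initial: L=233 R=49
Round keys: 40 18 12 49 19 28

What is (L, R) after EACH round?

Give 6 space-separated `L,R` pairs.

Round 1 (k=40): L=49 R=70
Round 2 (k=18): L=70 R=194
Round 3 (k=12): L=194 R=89
Round 4 (k=49): L=89 R=210
Round 5 (k=19): L=210 R=196
Round 6 (k=28): L=196 R=165

Answer: 49,70 70,194 194,89 89,210 210,196 196,165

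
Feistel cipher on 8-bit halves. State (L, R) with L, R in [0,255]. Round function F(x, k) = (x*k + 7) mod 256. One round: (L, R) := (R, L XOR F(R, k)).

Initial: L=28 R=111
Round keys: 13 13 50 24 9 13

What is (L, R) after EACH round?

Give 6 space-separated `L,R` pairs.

Answer: 111,182 182,42 42,141 141,21 21,73 73,169

Derivation:
Round 1 (k=13): L=111 R=182
Round 2 (k=13): L=182 R=42
Round 3 (k=50): L=42 R=141
Round 4 (k=24): L=141 R=21
Round 5 (k=9): L=21 R=73
Round 6 (k=13): L=73 R=169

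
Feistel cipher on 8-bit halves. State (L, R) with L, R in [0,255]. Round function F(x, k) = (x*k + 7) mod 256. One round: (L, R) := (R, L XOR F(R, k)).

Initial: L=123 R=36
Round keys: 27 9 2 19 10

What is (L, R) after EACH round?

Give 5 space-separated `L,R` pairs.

Answer: 36,168 168,203 203,53 53,61 61,92

Derivation:
Round 1 (k=27): L=36 R=168
Round 2 (k=9): L=168 R=203
Round 3 (k=2): L=203 R=53
Round 4 (k=19): L=53 R=61
Round 5 (k=10): L=61 R=92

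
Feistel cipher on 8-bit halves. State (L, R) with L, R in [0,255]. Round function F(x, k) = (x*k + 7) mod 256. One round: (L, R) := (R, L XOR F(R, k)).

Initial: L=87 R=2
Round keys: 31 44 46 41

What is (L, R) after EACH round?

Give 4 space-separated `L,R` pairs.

Answer: 2,18 18,29 29,47 47,147

Derivation:
Round 1 (k=31): L=2 R=18
Round 2 (k=44): L=18 R=29
Round 3 (k=46): L=29 R=47
Round 4 (k=41): L=47 R=147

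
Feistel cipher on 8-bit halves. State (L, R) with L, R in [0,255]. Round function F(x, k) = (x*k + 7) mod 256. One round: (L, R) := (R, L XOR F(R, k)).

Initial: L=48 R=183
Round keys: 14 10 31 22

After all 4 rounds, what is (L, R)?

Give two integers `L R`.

Answer: 232 1

Derivation:
Round 1 (k=14): L=183 R=57
Round 2 (k=10): L=57 R=246
Round 3 (k=31): L=246 R=232
Round 4 (k=22): L=232 R=1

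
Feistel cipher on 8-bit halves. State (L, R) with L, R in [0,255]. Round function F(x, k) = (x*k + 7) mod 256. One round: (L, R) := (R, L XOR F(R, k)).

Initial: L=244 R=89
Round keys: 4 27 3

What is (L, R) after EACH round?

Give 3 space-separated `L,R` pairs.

Round 1 (k=4): L=89 R=159
Round 2 (k=27): L=159 R=149
Round 3 (k=3): L=149 R=89

Answer: 89,159 159,149 149,89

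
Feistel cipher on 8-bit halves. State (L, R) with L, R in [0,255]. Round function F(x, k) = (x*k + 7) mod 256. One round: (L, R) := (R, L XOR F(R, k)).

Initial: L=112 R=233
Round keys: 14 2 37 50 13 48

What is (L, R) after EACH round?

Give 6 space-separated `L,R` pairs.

Round 1 (k=14): L=233 R=181
Round 2 (k=2): L=181 R=152
Round 3 (k=37): L=152 R=74
Round 4 (k=50): L=74 R=227
Round 5 (k=13): L=227 R=196
Round 6 (k=48): L=196 R=36

Answer: 233,181 181,152 152,74 74,227 227,196 196,36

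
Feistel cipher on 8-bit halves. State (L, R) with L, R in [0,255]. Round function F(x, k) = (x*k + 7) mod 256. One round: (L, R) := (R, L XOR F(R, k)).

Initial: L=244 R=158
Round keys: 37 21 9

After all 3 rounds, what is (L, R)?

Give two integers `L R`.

Answer: 250 248

Derivation:
Round 1 (k=37): L=158 R=41
Round 2 (k=21): L=41 R=250
Round 3 (k=9): L=250 R=248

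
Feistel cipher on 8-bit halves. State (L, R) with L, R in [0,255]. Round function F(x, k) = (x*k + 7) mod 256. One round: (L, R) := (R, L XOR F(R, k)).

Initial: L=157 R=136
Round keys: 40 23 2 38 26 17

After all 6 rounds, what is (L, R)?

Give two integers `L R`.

Round 1 (k=40): L=136 R=218
Round 2 (k=23): L=218 R=21
Round 3 (k=2): L=21 R=235
Round 4 (k=38): L=235 R=252
Round 5 (k=26): L=252 R=116
Round 6 (k=17): L=116 R=71

Answer: 116 71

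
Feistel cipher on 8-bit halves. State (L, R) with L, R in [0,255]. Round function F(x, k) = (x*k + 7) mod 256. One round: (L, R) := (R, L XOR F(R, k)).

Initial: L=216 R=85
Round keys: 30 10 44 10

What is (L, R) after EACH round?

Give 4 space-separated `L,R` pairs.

Round 1 (k=30): L=85 R=37
Round 2 (k=10): L=37 R=44
Round 3 (k=44): L=44 R=178
Round 4 (k=10): L=178 R=215

Answer: 85,37 37,44 44,178 178,215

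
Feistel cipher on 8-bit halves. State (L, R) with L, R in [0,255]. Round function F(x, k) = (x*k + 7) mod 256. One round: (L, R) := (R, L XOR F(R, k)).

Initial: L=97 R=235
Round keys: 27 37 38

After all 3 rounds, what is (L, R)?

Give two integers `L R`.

Round 1 (k=27): L=235 R=177
Round 2 (k=37): L=177 R=119
Round 3 (k=38): L=119 R=0

Answer: 119 0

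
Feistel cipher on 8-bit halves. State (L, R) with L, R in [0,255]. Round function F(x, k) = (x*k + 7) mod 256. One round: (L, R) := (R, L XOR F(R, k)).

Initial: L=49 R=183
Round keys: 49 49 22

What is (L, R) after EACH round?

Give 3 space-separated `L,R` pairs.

Round 1 (k=49): L=183 R=63
Round 2 (k=49): L=63 R=161
Round 3 (k=22): L=161 R=226

Answer: 183,63 63,161 161,226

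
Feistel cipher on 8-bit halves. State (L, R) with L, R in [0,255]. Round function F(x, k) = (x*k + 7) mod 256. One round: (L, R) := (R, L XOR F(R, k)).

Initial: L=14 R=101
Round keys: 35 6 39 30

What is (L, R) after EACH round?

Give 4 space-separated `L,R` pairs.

Round 1 (k=35): L=101 R=216
Round 2 (k=6): L=216 R=114
Round 3 (k=39): L=114 R=189
Round 4 (k=30): L=189 R=95

Answer: 101,216 216,114 114,189 189,95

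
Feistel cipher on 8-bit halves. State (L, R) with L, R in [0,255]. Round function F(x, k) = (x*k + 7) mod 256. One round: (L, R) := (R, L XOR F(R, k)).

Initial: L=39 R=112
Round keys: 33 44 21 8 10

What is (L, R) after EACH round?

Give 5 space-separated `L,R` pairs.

Answer: 112,80 80,183 183,90 90,96 96,157

Derivation:
Round 1 (k=33): L=112 R=80
Round 2 (k=44): L=80 R=183
Round 3 (k=21): L=183 R=90
Round 4 (k=8): L=90 R=96
Round 5 (k=10): L=96 R=157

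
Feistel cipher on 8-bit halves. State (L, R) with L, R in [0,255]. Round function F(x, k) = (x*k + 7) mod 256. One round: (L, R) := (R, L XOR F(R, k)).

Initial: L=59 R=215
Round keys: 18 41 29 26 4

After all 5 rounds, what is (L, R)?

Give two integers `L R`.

Answer: 175 156

Derivation:
Round 1 (k=18): L=215 R=30
Round 2 (k=41): L=30 R=2
Round 3 (k=29): L=2 R=95
Round 4 (k=26): L=95 R=175
Round 5 (k=4): L=175 R=156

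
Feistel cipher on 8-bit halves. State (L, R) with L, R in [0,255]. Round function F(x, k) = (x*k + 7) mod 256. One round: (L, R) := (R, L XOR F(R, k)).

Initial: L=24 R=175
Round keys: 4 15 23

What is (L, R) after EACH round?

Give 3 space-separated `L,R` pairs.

Answer: 175,219 219,115 115,135

Derivation:
Round 1 (k=4): L=175 R=219
Round 2 (k=15): L=219 R=115
Round 3 (k=23): L=115 R=135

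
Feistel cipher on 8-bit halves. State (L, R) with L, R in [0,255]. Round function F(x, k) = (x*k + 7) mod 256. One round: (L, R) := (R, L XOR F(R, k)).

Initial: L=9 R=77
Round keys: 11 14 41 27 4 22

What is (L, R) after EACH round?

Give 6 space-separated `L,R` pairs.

Answer: 77,95 95,116 116,196 196,199 199,231 231,38

Derivation:
Round 1 (k=11): L=77 R=95
Round 2 (k=14): L=95 R=116
Round 3 (k=41): L=116 R=196
Round 4 (k=27): L=196 R=199
Round 5 (k=4): L=199 R=231
Round 6 (k=22): L=231 R=38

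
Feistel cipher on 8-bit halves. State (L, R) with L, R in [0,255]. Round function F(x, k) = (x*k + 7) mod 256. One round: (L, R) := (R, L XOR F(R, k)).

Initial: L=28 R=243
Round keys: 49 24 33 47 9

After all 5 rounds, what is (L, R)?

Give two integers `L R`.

Round 1 (k=49): L=243 R=150
Round 2 (k=24): L=150 R=228
Round 3 (k=33): L=228 R=253
Round 4 (k=47): L=253 R=158
Round 5 (k=9): L=158 R=104

Answer: 158 104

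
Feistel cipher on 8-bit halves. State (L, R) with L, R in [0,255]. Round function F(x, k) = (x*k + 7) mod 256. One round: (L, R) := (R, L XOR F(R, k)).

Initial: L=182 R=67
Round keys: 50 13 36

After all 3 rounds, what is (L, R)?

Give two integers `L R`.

Answer: 245 208

Derivation:
Round 1 (k=50): L=67 R=171
Round 2 (k=13): L=171 R=245
Round 3 (k=36): L=245 R=208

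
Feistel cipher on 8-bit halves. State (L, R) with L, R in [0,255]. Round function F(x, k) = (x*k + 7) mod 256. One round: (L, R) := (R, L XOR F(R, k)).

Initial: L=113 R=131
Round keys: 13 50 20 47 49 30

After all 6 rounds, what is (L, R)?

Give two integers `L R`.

Answer: 136 70

Derivation:
Round 1 (k=13): L=131 R=223
Round 2 (k=50): L=223 R=22
Round 3 (k=20): L=22 R=96
Round 4 (k=47): L=96 R=177
Round 5 (k=49): L=177 R=136
Round 6 (k=30): L=136 R=70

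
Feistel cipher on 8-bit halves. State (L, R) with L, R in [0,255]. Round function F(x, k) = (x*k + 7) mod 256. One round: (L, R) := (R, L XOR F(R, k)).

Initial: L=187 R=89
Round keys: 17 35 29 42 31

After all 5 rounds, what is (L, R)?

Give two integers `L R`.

Answer: 76 132

Derivation:
Round 1 (k=17): L=89 R=75
Round 2 (k=35): L=75 R=17
Round 3 (k=29): L=17 R=191
Round 4 (k=42): L=191 R=76
Round 5 (k=31): L=76 R=132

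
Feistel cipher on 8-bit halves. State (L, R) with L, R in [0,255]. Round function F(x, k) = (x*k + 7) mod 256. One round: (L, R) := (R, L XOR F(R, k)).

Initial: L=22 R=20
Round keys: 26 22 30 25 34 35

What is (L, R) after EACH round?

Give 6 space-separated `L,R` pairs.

Round 1 (k=26): L=20 R=25
Round 2 (k=22): L=25 R=57
Round 3 (k=30): L=57 R=172
Round 4 (k=25): L=172 R=234
Round 5 (k=34): L=234 R=183
Round 6 (k=35): L=183 R=230

Answer: 20,25 25,57 57,172 172,234 234,183 183,230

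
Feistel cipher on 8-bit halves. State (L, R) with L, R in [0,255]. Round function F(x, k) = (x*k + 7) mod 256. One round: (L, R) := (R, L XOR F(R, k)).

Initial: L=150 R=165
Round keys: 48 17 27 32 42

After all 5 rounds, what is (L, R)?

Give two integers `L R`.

Answer: 58 188

Derivation:
Round 1 (k=48): L=165 R=97
Round 2 (k=17): L=97 R=221
Round 3 (k=27): L=221 R=55
Round 4 (k=32): L=55 R=58
Round 5 (k=42): L=58 R=188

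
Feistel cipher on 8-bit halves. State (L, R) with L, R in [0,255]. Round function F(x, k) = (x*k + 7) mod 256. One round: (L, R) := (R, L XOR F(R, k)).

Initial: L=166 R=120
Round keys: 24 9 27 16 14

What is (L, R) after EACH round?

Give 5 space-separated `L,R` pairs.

Round 1 (k=24): L=120 R=225
Round 2 (k=9): L=225 R=136
Round 3 (k=27): L=136 R=190
Round 4 (k=16): L=190 R=111
Round 5 (k=14): L=111 R=167

Answer: 120,225 225,136 136,190 190,111 111,167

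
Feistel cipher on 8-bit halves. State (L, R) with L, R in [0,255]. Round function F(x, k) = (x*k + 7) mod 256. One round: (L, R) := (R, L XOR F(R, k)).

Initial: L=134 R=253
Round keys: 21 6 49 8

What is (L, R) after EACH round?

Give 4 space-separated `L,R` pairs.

Answer: 253,78 78,38 38,3 3,57

Derivation:
Round 1 (k=21): L=253 R=78
Round 2 (k=6): L=78 R=38
Round 3 (k=49): L=38 R=3
Round 4 (k=8): L=3 R=57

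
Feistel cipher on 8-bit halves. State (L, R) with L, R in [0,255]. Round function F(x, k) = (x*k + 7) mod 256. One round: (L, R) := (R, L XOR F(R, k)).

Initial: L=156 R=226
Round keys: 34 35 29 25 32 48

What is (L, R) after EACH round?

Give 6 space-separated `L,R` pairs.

Round 1 (k=34): L=226 R=151
Round 2 (k=35): L=151 R=78
Round 3 (k=29): L=78 R=74
Round 4 (k=25): L=74 R=15
Round 5 (k=32): L=15 R=173
Round 6 (k=48): L=173 R=120

Answer: 226,151 151,78 78,74 74,15 15,173 173,120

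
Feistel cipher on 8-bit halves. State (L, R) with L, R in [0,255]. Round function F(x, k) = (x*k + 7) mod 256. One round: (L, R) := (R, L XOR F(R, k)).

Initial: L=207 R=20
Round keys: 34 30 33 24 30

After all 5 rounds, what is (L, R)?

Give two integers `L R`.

Round 1 (k=34): L=20 R=96
Round 2 (k=30): L=96 R=83
Round 3 (k=33): L=83 R=218
Round 4 (k=24): L=218 R=36
Round 5 (k=30): L=36 R=229

Answer: 36 229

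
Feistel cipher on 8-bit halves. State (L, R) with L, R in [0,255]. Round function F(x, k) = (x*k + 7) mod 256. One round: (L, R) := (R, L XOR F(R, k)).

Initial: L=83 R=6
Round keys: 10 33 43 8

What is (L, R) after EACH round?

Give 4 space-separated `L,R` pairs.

Answer: 6,16 16,17 17,242 242,134

Derivation:
Round 1 (k=10): L=6 R=16
Round 2 (k=33): L=16 R=17
Round 3 (k=43): L=17 R=242
Round 4 (k=8): L=242 R=134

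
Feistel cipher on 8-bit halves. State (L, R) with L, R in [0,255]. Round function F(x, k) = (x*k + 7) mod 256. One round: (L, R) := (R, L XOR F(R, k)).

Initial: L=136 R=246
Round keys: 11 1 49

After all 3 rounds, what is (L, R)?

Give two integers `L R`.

Answer: 238 132

Derivation:
Round 1 (k=11): L=246 R=17
Round 2 (k=1): L=17 R=238
Round 3 (k=49): L=238 R=132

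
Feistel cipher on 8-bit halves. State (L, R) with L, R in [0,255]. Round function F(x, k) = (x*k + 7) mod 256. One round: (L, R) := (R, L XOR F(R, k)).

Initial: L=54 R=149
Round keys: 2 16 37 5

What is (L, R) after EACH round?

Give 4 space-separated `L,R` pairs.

Answer: 149,7 7,226 226,182 182,119

Derivation:
Round 1 (k=2): L=149 R=7
Round 2 (k=16): L=7 R=226
Round 3 (k=37): L=226 R=182
Round 4 (k=5): L=182 R=119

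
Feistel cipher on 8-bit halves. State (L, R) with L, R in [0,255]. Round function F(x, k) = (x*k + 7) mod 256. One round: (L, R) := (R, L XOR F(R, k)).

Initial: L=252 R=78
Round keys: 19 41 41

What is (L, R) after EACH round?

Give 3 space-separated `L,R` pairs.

Answer: 78,45 45,114 114,100

Derivation:
Round 1 (k=19): L=78 R=45
Round 2 (k=41): L=45 R=114
Round 3 (k=41): L=114 R=100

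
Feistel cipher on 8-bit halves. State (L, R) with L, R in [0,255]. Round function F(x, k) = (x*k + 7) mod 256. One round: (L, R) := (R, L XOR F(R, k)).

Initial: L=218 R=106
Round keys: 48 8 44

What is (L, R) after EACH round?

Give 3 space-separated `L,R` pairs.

Round 1 (k=48): L=106 R=61
Round 2 (k=8): L=61 R=133
Round 3 (k=44): L=133 R=222

Answer: 106,61 61,133 133,222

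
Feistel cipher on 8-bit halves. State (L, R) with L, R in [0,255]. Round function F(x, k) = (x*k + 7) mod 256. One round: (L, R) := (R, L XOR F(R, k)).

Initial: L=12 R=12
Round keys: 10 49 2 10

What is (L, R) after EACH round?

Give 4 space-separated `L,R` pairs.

Answer: 12,115 115,6 6,96 96,193

Derivation:
Round 1 (k=10): L=12 R=115
Round 2 (k=49): L=115 R=6
Round 3 (k=2): L=6 R=96
Round 4 (k=10): L=96 R=193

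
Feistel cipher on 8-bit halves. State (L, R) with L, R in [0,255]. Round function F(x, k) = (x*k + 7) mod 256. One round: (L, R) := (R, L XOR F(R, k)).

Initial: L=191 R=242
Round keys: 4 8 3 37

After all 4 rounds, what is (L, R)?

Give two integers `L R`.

Round 1 (k=4): L=242 R=112
Round 2 (k=8): L=112 R=117
Round 3 (k=3): L=117 R=22
Round 4 (k=37): L=22 R=64

Answer: 22 64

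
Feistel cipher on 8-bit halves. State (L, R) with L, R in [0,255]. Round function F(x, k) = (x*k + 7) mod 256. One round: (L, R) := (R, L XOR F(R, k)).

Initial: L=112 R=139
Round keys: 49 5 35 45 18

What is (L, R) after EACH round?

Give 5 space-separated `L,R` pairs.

Round 1 (k=49): L=139 R=210
Round 2 (k=5): L=210 R=170
Round 3 (k=35): L=170 R=151
Round 4 (k=45): L=151 R=56
Round 5 (k=18): L=56 R=96

Answer: 139,210 210,170 170,151 151,56 56,96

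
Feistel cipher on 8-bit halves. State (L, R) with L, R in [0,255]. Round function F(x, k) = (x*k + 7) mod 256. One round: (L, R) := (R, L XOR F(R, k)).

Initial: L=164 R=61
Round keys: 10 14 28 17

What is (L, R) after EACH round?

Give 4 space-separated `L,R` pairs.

Answer: 61,205 205,0 0,202 202,113

Derivation:
Round 1 (k=10): L=61 R=205
Round 2 (k=14): L=205 R=0
Round 3 (k=28): L=0 R=202
Round 4 (k=17): L=202 R=113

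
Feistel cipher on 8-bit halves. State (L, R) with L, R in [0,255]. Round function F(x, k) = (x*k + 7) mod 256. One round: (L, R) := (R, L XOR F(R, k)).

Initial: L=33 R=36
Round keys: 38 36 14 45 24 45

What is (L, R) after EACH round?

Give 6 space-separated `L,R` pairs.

Answer: 36,126 126,155 155,255 255,65 65,224 224,38

Derivation:
Round 1 (k=38): L=36 R=126
Round 2 (k=36): L=126 R=155
Round 3 (k=14): L=155 R=255
Round 4 (k=45): L=255 R=65
Round 5 (k=24): L=65 R=224
Round 6 (k=45): L=224 R=38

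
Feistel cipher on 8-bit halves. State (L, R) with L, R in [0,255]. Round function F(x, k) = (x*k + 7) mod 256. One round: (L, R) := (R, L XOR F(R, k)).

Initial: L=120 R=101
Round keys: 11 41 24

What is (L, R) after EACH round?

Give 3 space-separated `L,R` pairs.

Round 1 (k=11): L=101 R=38
Round 2 (k=41): L=38 R=120
Round 3 (k=24): L=120 R=97

Answer: 101,38 38,120 120,97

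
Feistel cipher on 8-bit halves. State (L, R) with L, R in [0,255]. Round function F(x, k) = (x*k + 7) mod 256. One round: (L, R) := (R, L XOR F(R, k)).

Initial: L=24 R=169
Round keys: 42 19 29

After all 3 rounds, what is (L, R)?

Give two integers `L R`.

Answer: 139 31

Derivation:
Round 1 (k=42): L=169 R=217
Round 2 (k=19): L=217 R=139
Round 3 (k=29): L=139 R=31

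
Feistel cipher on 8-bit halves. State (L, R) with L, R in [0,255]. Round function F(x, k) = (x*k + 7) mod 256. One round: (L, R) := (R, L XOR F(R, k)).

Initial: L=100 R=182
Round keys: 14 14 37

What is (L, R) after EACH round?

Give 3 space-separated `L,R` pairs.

Round 1 (k=14): L=182 R=159
Round 2 (k=14): L=159 R=15
Round 3 (k=37): L=15 R=173

Answer: 182,159 159,15 15,173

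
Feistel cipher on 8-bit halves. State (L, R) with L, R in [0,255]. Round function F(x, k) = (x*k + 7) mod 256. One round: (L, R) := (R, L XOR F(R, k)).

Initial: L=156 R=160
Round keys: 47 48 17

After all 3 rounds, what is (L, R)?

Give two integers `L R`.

Round 1 (k=47): L=160 R=251
Round 2 (k=48): L=251 R=183
Round 3 (k=17): L=183 R=213

Answer: 183 213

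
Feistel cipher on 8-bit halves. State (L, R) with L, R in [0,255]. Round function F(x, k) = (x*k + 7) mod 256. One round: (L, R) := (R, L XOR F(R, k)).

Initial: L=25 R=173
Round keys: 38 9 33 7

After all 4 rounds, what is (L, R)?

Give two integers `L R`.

Answer: 41 152

Derivation:
Round 1 (k=38): L=173 R=172
Round 2 (k=9): L=172 R=190
Round 3 (k=33): L=190 R=41
Round 4 (k=7): L=41 R=152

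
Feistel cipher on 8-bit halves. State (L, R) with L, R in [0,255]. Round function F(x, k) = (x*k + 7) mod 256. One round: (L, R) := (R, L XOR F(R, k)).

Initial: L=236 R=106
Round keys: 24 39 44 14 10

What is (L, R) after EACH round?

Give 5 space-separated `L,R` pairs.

Round 1 (k=24): L=106 R=27
Round 2 (k=39): L=27 R=78
Round 3 (k=44): L=78 R=116
Round 4 (k=14): L=116 R=17
Round 5 (k=10): L=17 R=197

Answer: 106,27 27,78 78,116 116,17 17,197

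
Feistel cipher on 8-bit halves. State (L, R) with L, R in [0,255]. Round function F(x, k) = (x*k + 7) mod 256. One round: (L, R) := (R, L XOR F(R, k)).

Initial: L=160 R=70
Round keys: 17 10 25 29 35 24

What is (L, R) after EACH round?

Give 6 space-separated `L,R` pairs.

Answer: 70,13 13,207 207,51 51,1 1,25 25,94

Derivation:
Round 1 (k=17): L=70 R=13
Round 2 (k=10): L=13 R=207
Round 3 (k=25): L=207 R=51
Round 4 (k=29): L=51 R=1
Round 5 (k=35): L=1 R=25
Round 6 (k=24): L=25 R=94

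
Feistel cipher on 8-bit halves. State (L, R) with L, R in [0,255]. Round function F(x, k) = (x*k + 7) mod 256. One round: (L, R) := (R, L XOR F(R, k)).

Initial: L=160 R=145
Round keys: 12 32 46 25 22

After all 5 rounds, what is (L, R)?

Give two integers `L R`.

Answer: 249 37

Derivation:
Round 1 (k=12): L=145 R=115
Round 2 (k=32): L=115 R=246
Round 3 (k=46): L=246 R=72
Round 4 (k=25): L=72 R=249
Round 5 (k=22): L=249 R=37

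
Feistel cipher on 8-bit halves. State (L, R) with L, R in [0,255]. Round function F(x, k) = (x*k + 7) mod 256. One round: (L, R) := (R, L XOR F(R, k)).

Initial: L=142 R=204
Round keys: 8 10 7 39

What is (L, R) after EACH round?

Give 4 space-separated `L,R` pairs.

Answer: 204,233 233,237 237,107 107,185

Derivation:
Round 1 (k=8): L=204 R=233
Round 2 (k=10): L=233 R=237
Round 3 (k=7): L=237 R=107
Round 4 (k=39): L=107 R=185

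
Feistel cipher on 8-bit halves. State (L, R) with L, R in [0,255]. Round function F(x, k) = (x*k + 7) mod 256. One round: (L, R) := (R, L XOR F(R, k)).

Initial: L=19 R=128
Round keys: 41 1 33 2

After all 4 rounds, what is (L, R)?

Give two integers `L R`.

Answer: 22 40

Derivation:
Round 1 (k=41): L=128 R=148
Round 2 (k=1): L=148 R=27
Round 3 (k=33): L=27 R=22
Round 4 (k=2): L=22 R=40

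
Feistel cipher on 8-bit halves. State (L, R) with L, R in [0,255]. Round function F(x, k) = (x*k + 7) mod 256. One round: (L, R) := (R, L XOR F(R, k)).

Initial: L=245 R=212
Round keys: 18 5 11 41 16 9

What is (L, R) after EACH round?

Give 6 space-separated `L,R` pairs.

Answer: 212,26 26,93 93,28 28,222 222,251 251,4

Derivation:
Round 1 (k=18): L=212 R=26
Round 2 (k=5): L=26 R=93
Round 3 (k=11): L=93 R=28
Round 4 (k=41): L=28 R=222
Round 5 (k=16): L=222 R=251
Round 6 (k=9): L=251 R=4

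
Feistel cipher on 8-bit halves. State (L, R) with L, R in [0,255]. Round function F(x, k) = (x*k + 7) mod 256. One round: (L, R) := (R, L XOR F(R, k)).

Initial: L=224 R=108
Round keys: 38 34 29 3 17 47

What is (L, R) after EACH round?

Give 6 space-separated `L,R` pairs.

Answer: 108,239 239,169 169,195 195,249 249,83 83,189

Derivation:
Round 1 (k=38): L=108 R=239
Round 2 (k=34): L=239 R=169
Round 3 (k=29): L=169 R=195
Round 4 (k=3): L=195 R=249
Round 5 (k=17): L=249 R=83
Round 6 (k=47): L=83 R=189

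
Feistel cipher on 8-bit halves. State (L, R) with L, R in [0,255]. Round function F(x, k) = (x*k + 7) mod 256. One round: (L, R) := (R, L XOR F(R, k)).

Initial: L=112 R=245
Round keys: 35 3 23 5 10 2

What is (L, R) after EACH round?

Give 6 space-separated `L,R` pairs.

Round 1 (k=35): L=245 R=246
Round 2 (k=3): L=246 R=28
Round 3 (k=23): L=28 R=125
Round 4 (k=5): L=125 R=100
Round 5 (k=10): L=100 R=146
Round 6 (k=2): L=146 R=79

Answer: 245,246 246,28 28,125 125,100 100,146 146,79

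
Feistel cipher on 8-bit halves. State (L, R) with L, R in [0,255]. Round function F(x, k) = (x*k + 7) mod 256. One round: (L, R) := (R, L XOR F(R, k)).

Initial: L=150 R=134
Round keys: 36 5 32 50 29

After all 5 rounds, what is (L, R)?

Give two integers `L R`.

Round 1 (k=36): L=134 R=73
Round 2 (k=5): L=73 R=242
Round 3 (k=32): L=242 R=14
Round 4 (k=50): L=14 R=49
Round 5 (k=29): L=49 R=154

Answer: 49 154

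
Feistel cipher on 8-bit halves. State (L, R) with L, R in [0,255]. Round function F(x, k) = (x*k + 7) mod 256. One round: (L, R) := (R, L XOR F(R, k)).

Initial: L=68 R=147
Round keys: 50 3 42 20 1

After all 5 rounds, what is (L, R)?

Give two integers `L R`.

Round 1 (k=50): L=147 R=249
Round 2 (k=3): L=249 R=97
Round 3 (k=42): L=97 R=8
Round 4 (k=20): L=8 R=198
Round 5 (k=1): L=198 R=197

Answer: 198 197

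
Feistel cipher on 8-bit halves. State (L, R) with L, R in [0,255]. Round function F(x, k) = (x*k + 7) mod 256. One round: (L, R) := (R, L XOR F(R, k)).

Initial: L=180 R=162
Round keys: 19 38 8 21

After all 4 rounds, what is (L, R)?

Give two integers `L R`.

Answer: 70 26

Derivation:
Round 1 (k=19): L=162 R=185
Round 2 (k=38): L=185 R=223
Round 3 (k=8): L=223 R=70
Round 4 (k=21): L=70 R=26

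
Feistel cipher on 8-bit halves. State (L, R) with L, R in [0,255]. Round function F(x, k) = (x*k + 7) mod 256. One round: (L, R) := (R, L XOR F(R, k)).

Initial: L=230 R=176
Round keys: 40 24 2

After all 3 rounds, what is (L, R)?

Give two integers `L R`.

Round 1 (k=40): L=176 R=97
Round 2 (k=24): L=97 R=175
Round 3 (k=2): L=175 R=4

Answer: 175 4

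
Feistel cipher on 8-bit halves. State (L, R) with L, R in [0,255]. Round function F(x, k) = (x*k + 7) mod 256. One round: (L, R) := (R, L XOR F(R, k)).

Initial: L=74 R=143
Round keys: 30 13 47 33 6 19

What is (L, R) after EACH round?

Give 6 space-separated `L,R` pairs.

Round 1 (k=30): L=143 R=131
Round 2 (k=13): L=131 R=33
Round 3 (k=47): L=33 R=149
Round 4 (k=33): L=149 R=29
Round 5 (k=6): L=29 R=32
Round 6 (k=19): L=32 R=122

Answer: 143,131 131,33 33,149 149,29 29,32 32,122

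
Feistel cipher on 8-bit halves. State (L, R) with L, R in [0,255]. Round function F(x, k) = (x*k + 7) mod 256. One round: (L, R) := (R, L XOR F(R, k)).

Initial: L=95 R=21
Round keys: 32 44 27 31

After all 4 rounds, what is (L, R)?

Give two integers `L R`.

Round 1 (k=32): L=21 R=248
Round 2 (k=44): L=248 R=178
Round 3 (k=27): L=178 R=53
Round 4 (k=31): L=53 R=192

Answer: 53 192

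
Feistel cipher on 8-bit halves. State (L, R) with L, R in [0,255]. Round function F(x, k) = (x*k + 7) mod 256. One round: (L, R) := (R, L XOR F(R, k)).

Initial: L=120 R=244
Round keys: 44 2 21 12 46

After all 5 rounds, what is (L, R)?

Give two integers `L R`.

Answer: 122 80

Derivation:
Round 1 (k=44): L=244 R=143
Round 2 (k=2): L=143 R=209
Round 3 (k=21): L=209 R=163
Round 4 (k=12): L=163 R=122
Round 5 (k=46): L=122 R=80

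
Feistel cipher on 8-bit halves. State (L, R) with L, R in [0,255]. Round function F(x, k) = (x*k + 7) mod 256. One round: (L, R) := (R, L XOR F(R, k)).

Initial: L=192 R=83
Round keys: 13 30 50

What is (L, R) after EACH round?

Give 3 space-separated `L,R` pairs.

Answer: 83,254 254,152 152,73

Derivation:
Round 1 (k=13): L=83 R=254
Round 2 (k=30): L=254 R=152
Round 3 (k=50): L=152 R=73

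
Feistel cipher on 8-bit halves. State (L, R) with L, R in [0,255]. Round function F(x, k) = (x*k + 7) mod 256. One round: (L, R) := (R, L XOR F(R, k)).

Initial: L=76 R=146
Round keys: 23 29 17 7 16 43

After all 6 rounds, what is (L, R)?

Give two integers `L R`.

Round 1 (k=23): L=146 R=105
Round 2 (k=29): L=105 R=126
Round 3 (k=17): L=126 R=12
Round 4 (k=7): L=12 R=37
Round 5 (k=16): L=37 R=91
Round 6 (k=43): L=91 R=117

Answer: 91 117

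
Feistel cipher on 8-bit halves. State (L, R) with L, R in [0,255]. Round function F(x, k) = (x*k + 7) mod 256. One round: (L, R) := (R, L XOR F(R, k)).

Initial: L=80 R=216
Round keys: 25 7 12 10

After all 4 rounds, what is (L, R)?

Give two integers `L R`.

Answer: 168 127

Derivation:
Round 1 (k=25): L=216 R=79
Round 2 (k=7): L=79 R=232
Round 3 (k=12): L=232 R=168
Round 4 (k=10): L=168 R=127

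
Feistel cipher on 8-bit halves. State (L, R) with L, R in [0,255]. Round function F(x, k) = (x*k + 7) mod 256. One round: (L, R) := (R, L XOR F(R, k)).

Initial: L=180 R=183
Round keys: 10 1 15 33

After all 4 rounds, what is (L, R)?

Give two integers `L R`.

Answer: 249 55

Derivation:
Round 1 (k=10): L=183 R=153
Round 2 (k=1): L=153 R=23
Round 3 (k=15): L=23 R=249
Round 4 (k=33): L=249 R=55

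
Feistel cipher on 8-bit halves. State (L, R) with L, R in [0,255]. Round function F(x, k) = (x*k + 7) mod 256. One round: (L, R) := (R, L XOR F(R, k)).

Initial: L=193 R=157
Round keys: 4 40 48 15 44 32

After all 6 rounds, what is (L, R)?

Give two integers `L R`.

Round 1 (k=4): L=157 R=186
Round 2 (k=40): L=186 R=138
Round 3 (k=48): L=138 R=93
Round 4 (k=15): L=93 R=240
Round 5 (k=44): L=240 R=26
Round 6 (k=32): L=26 R=183

Answer: 26 183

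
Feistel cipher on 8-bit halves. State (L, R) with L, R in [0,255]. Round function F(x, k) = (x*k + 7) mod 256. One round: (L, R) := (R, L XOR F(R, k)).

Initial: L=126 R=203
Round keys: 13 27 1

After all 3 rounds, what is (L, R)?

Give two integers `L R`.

Answer: 244 211

Derivation:
Round 1 (k=13): L=203 R=40
Round 2 (k=27): L=40 R=244
Round 3 (k=1): L=244 R=211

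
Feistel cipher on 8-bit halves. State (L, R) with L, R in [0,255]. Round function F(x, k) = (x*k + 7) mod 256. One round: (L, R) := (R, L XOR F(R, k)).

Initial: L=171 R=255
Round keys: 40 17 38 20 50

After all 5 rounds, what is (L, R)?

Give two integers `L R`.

Answer: 39 206

Derivation:
Round 1 (k=40): L=255 R=116
Round 2 (k=17): L=116 R=68
Round 3 (k=38): L=68 R=107
Round 4 (k=20): L=107 R=39
Round 5 (k=50): L=39 R=206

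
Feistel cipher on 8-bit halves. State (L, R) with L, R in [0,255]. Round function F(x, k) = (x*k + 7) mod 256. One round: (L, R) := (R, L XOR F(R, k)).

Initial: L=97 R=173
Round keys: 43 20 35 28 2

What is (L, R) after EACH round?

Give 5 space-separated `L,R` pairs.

Round 1 (k=43): L=173 R=119
Round 2 (k=20): L=119 R=254
Round 3 (k=35): L=254 R=182
Round 4 (k=28): L=182 R=17
Round 5 (k=2): L=17 R=159

Answer: 173,119 119,254 254,182 182,17 17,159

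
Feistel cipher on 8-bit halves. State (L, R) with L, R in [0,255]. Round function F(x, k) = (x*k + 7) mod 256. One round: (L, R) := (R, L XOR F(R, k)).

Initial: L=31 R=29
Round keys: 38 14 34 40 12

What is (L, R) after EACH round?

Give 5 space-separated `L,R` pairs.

Answer: 29,74 74,14 14,169 169,97 97,58

Derivation:
Round 1 (k=38): L=29 R=74
Round 2 (k=14): L=74 R=14
Round 3 (k=34): L=14 R=169
Round 4 (k=40): L=169 R=97
Round 5 (k=12): L=97 R=58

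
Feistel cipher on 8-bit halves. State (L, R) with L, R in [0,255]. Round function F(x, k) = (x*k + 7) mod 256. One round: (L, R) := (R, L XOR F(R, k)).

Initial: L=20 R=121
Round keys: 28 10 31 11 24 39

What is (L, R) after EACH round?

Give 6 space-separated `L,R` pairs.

Round 1 (k=28): L=121 R=87
Round 2 (k=10): L=87 R=20
Round 3 (k=31): L=20 R=36
Round 4 (k=11): L=36 R=135
Round 5 (k=24): L=135 R=139
Round 6 (k=39): L=139 R=179

Answer: 121,87 87,20 20,36 36,135 135,139 139,179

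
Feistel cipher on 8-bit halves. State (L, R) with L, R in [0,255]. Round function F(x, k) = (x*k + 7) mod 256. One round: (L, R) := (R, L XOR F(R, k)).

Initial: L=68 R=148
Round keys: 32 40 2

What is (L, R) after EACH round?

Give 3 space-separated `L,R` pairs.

Round 1 (k=32): L=148 R=195
Round 2 (k=40): L=195 R=235
Round 3 (k=2): L=235 R=30

Answer: 148,195 195,235 235,30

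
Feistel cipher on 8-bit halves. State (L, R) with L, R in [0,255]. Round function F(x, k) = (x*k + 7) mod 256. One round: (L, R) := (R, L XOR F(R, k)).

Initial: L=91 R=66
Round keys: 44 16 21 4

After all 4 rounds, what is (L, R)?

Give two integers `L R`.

Answer: 116 210

Derivation:
Round 1 (k=44): L=66 R=4
Round 2 (k=16): L=4 R=5
Round 3 (k=21): L=5 R=116
Round 4 (k=4): L=116 R=210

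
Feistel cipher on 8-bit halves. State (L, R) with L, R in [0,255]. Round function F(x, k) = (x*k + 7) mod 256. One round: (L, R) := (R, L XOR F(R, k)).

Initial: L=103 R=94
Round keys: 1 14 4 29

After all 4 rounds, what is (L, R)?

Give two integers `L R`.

Answer: 249 65

Derivation:
Round 1 (k=1): L=94 R=2
Round 2 (k=14): L=2 R=125
Round 3 (k=4): L=125 R=249
Round 4 (k=29): L=249 R=65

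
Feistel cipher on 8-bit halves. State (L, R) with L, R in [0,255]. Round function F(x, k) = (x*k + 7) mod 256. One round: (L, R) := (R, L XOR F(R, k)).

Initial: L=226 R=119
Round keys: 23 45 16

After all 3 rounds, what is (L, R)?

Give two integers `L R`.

Round 1 (k=23): L=119 R=90
Round 2 (k=45): L=90 R=174
Round 3 (k=16): L=174 R=189

Answer: 174 189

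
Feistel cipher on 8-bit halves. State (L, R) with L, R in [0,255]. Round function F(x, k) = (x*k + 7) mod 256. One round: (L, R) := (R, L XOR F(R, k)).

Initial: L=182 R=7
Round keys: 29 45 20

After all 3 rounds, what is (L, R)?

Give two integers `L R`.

Round 1 (k=29): L=7 R=100
Round 2 (k=45): L=100 R=156
Round 3 (k=20): L=156 R=83

Answer: 156 83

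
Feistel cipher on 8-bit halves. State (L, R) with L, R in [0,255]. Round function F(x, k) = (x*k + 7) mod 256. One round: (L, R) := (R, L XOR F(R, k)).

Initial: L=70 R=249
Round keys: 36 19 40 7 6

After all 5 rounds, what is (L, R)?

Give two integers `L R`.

Round 1 (k=36): L=249 R=77
Round 2 (k=19): L=77 R=71
Round 3 (k=40): L=71 R=82
Round 4 (k=7): L=82 R=2
Round 5 (k=6): L=2 R=65

Answer: 2 65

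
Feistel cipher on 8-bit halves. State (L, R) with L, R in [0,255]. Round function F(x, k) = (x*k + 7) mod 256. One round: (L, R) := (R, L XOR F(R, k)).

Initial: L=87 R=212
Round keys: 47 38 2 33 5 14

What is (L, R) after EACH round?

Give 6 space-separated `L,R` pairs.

Answer: 212,164 164,139 139,185 185,107 107,167 167,66

Derivation:
Round 1 (k=47): L=212 R=164
Round 2 (k=38): L=164 R=139
Round 3 (k=2): L=139 R=185
Round 4 (k=33): L=185 R=107
Round 5 (k=5): L=107 R=167
Round 6 (k=14): L=167 R=66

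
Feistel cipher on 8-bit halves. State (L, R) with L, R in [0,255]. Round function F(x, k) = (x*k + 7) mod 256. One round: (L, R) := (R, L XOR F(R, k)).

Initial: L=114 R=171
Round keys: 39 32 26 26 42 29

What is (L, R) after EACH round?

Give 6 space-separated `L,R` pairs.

Round 1 (k=39): L=171 R=102
Round 2 (k=32): L=102 R=108
Round 3 (k=26): L=108 R=153
Round 4 (k=26): L=153 R=253
Round 5 (k=42): L=253 R=16
Round 6 (k=29): L=16 R=42

Answer: 171,102 102,108 108,153 153,253 253,16 16,42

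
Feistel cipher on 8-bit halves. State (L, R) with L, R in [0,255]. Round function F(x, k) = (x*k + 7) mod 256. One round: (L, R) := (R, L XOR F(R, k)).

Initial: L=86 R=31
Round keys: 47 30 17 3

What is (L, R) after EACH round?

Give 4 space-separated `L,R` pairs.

Round 1 (k=47): L=31 R=238
Round 2 (k=30): L=238 R=244
Round 3 (k=17): L=244 R=213
Round 4 (k=3): L=213 R=114

Answer: 31,238 238,244 244,213 213,114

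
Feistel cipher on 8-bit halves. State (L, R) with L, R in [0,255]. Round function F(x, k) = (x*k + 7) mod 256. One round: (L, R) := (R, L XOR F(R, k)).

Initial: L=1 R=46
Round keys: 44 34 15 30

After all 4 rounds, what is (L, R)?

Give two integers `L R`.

Round 1 (k=44): L=46 R=238
Round 2 (k=34): L=238 R=141
Round 3 (k=15): L=141 R=164
Round 4 (k=30): L=164 R=178

Answer: 164 178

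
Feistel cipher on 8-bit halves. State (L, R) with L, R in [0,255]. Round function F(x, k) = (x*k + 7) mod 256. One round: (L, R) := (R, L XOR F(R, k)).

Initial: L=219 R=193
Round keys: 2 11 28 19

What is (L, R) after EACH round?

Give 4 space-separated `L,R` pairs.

Answer: 193,82 82,76 76,5 5,42

Derivation:
Round 1 (k=2): L=193 R=82
Round 2 (k=11): L=82 R=76
Round 3 (k=28): L=76 R=5
Round 4 (k=19): L=5 R=42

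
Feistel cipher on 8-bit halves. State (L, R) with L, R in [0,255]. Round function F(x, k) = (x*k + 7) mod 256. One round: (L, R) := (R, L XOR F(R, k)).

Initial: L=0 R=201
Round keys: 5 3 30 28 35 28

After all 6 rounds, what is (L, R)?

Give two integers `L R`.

Answer: 205 146

Derivation:
Round 1 (k=5): L=201 R=244
Round 2 (k=3): L=244 R=42
Round 3 (k=30): L=42 R=7
Round 4 (k=28): L=7 R=225
Round 5 (k=35): L=225 R=205
Round 6 (k=28): L=205 R=146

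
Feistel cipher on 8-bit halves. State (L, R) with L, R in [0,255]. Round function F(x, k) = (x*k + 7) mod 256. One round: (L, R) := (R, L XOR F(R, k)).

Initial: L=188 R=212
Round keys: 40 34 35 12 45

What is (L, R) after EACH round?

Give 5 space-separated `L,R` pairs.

Round 1 (k=40): L=212 R=155
Round 2 (k=34): L=155 R=73
Round 3 (k=35): L=73 R=153
Round 4 (k=12): L=153 R=122
Round 5 (k=45): L=122 R=224

Answer: 212,155 155,73 73,153 153,122 122,224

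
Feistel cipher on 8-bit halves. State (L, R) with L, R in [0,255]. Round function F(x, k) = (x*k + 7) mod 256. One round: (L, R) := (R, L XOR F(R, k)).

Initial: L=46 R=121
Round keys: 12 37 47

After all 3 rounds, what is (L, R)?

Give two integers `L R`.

Round 1 (k=12): L=121 R=157
Round 2 (k=37): L=157 R=193
Round 3 (k=47): L=193 R=235

Answer: 193 235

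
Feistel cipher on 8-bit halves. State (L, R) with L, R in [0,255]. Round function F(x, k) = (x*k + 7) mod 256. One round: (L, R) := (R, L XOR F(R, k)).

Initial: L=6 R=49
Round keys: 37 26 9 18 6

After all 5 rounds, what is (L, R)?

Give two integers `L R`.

Answer: 23 250

Derivation:
Round 1 (k=37): L=49 R=26
Round 2 (k=26): L=26 R=154
Round 3 (k=9): L=154 R=107
Round 4 (k=18): L=107 R=23
Round 5 (k=6): L=23 R=250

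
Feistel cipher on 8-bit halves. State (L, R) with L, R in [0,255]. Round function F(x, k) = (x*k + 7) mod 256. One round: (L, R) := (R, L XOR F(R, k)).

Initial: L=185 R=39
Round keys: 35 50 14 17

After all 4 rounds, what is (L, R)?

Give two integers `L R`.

Answer: 126 131

Derivation:
Round 1 (k=35): L=39 R=229
Round 2 (k=50): L=229 R=230
Round 3 (k=14): L=230 R=126
Round 4 (k=17): L=126 R=131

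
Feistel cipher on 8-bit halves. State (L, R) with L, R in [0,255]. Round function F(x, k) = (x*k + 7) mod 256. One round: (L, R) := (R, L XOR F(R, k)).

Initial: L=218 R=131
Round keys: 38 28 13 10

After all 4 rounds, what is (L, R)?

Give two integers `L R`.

Answer: 220 199

Derivation:
Round 1 (k=38): L=131 R=163
Round 2 (k=28): L=163 R=88
Round 3 (k=13): L=88 R=220
Round 4 (k=10): L=220 R=199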